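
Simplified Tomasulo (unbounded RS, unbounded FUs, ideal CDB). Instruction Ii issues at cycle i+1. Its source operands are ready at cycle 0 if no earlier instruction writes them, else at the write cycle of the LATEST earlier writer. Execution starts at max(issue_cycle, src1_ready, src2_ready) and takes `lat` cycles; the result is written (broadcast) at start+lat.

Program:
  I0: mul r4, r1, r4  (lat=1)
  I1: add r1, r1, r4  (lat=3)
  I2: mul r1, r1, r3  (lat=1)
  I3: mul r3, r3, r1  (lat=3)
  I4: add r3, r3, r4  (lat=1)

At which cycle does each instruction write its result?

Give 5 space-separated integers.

Answer: 2 5 6 9 10

Derivation:
I0 mul r4: issue@1 deps=(None,None) exec_start@1 write@2
I1 add r1: issue@2 deps=(None,0) exec_start@2 write@5
I2 mul r1: issue@3 deps=(1,None) exec_start@5 write@6
I3 mul r3: issue@4 deps=(None,2) exec_start@6 write@9
I4 add r3: issue@5 deps=(3,0) exec_start@9 write@10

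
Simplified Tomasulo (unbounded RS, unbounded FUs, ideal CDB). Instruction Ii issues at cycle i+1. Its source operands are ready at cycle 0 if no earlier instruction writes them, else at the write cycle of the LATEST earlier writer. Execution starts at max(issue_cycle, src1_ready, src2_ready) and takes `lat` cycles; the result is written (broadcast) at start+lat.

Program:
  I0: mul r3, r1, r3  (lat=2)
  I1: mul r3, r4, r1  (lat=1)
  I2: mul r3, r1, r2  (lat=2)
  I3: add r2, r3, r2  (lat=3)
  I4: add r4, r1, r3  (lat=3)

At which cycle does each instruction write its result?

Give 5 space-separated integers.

Answer: 3 3 5 8 8

Derivation:
I0 mul r3: issue@1 deps=(None,None) exec_start@1 write@3
I1 mul r3: issue@2 deps=(None,None) exec_start@2 write@3
I2 mul r3: issue@3 deps=(None,None) exec_start@3 write@5
I3 add r2: issue@4 deps=(2,None) exec_start@5 write@8
I4 add r4: issue@5 deps=(None,2) exec_start@5 write@8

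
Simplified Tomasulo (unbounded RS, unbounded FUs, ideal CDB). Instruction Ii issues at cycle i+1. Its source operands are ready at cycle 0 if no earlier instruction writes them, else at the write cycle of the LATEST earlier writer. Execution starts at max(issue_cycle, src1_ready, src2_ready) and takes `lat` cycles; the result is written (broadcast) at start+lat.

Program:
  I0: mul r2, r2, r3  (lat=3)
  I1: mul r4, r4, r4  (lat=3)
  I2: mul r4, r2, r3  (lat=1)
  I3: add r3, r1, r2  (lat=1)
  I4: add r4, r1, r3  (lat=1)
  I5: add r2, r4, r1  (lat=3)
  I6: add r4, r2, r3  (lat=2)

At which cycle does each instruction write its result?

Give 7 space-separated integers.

Answer: 4 5 5 5 6 9 11

Derivation:
I0 mul r2: issue@1 deps=(None,None) exec_start@1 write@4
I1 mul r4: issue@2 deps=(None,None) exec_start@2 write@5
I2 mul r4: issue@3 deps=(0,None) exec_start@4 write@5
I3 add r3: issue@4 deps=(None,0) exec_start@4 write@5
I4 add r4: issue@5 deps=(None,3) exec_start@5 write@6
I5 add r2: issue@6 deps=(4,None) exec_start@6 write@9
I6 add r4: issue@7 deps=(5,3) exec_start@9 write@11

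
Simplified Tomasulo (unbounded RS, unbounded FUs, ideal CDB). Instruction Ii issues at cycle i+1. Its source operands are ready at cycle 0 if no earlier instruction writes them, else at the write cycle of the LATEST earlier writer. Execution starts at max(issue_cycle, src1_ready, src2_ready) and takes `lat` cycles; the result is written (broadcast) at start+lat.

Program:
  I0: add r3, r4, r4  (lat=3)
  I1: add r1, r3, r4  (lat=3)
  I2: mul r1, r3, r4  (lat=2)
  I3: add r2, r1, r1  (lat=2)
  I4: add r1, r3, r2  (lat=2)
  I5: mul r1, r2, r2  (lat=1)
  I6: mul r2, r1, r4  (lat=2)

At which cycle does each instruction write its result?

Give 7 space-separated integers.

I0 add r3: issue@1 deps=(None,None) exec_start@1 write@4
I1 add r1: issue@2 deps=(0,None) exec_start@4 write@7
I2 mul r1: issue@3 deps=(0,None) exec_start@4 write@6
I3 add r2: issue@4 deps=(2,2) exec_start@6 write@8
I4 add r1: issue@5 deps=(0,3) exec_start@8 write@10
I5 mul r1: issue@6 deps=(3,3) exec_start@8 write@9
I6 mul r2: issue@7 deps=(5,None) exec_start@9 write@11

Answer: 4 7 6 8 10 9 11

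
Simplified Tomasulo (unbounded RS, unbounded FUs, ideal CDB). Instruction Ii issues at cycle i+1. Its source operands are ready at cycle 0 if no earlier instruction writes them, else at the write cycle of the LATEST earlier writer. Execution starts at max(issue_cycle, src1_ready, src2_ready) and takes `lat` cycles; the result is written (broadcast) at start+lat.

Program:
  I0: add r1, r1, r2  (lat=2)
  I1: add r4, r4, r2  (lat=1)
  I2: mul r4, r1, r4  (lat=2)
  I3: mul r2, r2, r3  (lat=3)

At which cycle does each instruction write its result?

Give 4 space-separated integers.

Answer: 3 3 5 7

Derivation:
I0 add r1: issue@1 deps=(None,None) exec_start@1 write@3
I1 add r4: issue@2 deps=(None,None) exec_start@2 write@3
I2 mul r4: issue@3 deps=(0,1) exec_start@3 write@5
I3 mul r2: issue@4 deps=(None,None) exec_start@4 write@7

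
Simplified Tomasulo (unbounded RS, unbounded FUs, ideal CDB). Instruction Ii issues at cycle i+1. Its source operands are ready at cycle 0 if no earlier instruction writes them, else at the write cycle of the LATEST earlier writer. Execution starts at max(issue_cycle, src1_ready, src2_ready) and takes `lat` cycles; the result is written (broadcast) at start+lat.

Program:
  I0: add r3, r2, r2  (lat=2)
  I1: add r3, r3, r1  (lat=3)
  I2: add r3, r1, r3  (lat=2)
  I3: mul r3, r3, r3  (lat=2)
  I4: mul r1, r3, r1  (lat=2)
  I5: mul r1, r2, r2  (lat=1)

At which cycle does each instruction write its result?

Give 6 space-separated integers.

Answer: 3 6 8 10 12 7

Derivation:
I0 add r3: issue@1 deps=(None,None) exec_start@1 write@3
I1 add r3: issue@2 deps=(0,None) exec_start@3 write@6
I2 add r3: issue@3 deps=(None,1) exec_start@6 write@8
I3 mul r3: issue@4 deps=(2,2) exec_start@8 write@10
I4 mul r1: issue@5 deps=(3,None) exec_start@10 write@12
I5 mul r1: issue@6 deps=(None,None) exec_start@6 write@7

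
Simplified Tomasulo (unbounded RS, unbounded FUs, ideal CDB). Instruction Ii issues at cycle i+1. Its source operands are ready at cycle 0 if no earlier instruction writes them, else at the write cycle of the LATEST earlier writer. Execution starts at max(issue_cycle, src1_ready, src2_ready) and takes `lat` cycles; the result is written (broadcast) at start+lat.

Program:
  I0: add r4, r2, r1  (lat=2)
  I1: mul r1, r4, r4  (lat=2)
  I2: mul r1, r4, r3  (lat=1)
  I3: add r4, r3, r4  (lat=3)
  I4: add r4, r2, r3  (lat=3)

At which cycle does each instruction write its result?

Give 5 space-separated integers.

I0 add r4: issue@1 deps=(None,None) exec_start@1 write@3
I1 mul r1: issue@2 deps=(0,0) exec_start@3 write@5
I2 mul r1: issue@3 deps=(0,None) exec_start@3 write@4
I3 add r4: issue@4 deps=(None,0) exec_start@4 write@7
I4 add r4: issue@5 deps=(None,None) exec_start@5 write@8

Answer: 3 5 4 7 8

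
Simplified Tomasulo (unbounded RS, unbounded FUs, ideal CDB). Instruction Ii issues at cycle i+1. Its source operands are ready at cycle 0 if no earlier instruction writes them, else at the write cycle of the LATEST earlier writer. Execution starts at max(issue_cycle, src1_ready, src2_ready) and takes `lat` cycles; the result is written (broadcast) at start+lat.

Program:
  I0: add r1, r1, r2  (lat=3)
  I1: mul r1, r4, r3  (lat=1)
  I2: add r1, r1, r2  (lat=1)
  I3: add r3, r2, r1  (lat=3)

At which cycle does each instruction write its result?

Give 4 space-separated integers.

I0 add r1: issue@1 deps=(None,None) exec_start@1 write@4
I1 mul r1: issue@2 deps=(None,None) exec_start@2 write@3
I2 add r1: issue@3 deps=(1,None) exec_start@3 write@4
I3 add r3: issue@4 deps=(None,2) exec_start@4 write@7

Answer: 4 3 4 7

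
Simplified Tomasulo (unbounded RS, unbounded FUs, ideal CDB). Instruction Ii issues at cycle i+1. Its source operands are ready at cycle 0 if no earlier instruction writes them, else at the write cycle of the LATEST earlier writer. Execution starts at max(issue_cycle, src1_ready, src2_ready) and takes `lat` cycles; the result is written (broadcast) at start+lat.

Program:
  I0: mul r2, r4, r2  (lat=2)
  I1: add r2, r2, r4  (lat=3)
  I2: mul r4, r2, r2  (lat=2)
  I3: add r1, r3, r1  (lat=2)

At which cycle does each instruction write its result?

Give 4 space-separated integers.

I0 mul r2: issue@1 deps=(None,None) exec_start@1 write@3
I1 add r2: issue@2 deps=(0,None) exec_start@3 write@6
I2 mul r4: issue@3 deps=(1,1) exec_start@6 write@8
I3 add r1: issue@4 deps=(None,None) exec_start@4 write@6

Answer: 3 6 8 6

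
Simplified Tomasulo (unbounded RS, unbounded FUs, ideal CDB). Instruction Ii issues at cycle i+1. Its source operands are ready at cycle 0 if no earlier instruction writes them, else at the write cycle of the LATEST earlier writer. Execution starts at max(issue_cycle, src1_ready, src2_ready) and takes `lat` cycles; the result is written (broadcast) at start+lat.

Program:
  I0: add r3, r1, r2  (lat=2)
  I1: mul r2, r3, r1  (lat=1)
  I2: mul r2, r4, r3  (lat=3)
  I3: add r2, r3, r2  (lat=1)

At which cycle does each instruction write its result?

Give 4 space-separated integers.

I0 add r3: issue@1 deps=(None,None) exec_start@1 write@3
I1 mul r2: issue@2 deps=(0,None) exec_start@3 write@4
I2 mul r2: issue@3 deps=(None,0) exec_start@3 write@6
I3 add r2: issue@4 deps=(0,2) exec_start@6 write@7

Answer: 3 4 6 7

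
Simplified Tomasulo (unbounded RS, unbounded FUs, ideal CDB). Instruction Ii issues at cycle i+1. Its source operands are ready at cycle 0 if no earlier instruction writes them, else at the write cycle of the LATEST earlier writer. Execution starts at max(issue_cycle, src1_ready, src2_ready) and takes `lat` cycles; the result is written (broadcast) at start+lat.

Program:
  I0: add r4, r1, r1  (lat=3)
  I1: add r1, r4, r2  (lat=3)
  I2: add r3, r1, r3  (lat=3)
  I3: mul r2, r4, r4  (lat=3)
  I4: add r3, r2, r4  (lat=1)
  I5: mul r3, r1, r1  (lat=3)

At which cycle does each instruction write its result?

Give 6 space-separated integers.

Answer: 4 7 10 7 8 10

Derivation:
I0 add r4: issue@1 deps=(None,None) exec_start@1 write@4
I1 add r1: issue@2 deps=(0,None) exec_start@4 write@7
I2 add r3: issue@3 deps=(1,None) exec_start@7 write@10
I3 mul r2: issue@4 deps=(0,0) exec_start@4 write@7
I4 add r3: issue@5 deps=(3,0) exec_start@7 write@8
I5 mul r3: issue@6 deps=(1,1) exec_start@7 write@10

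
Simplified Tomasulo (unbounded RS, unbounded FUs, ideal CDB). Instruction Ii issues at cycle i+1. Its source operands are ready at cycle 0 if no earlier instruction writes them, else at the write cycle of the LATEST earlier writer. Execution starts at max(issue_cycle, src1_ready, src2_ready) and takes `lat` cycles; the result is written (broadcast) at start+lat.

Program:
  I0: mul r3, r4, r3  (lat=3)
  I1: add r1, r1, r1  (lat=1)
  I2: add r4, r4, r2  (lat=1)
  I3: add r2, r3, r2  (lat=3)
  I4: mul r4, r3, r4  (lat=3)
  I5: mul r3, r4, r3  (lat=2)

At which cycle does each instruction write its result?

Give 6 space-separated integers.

Answer: 4 3 4 7 8 10

Derivation:
I0 mul r3: issue@1 deps=(None,None) exec_start@1 write@4
I1 add r1: issue@2 deps=(None,None) exec_start@2 write@3
I2 add r4: issue@3 deps=(None,None) exec_start@3 write@4
I3 add r2: issue@4 deps=(0,None) exec_start@4 write@7
I4 mul r4: issue@5 deps=(0,2) exec_start@5 write@8
I5 mul r3: issue@6 deps=(4,0) exec_start@8 write@10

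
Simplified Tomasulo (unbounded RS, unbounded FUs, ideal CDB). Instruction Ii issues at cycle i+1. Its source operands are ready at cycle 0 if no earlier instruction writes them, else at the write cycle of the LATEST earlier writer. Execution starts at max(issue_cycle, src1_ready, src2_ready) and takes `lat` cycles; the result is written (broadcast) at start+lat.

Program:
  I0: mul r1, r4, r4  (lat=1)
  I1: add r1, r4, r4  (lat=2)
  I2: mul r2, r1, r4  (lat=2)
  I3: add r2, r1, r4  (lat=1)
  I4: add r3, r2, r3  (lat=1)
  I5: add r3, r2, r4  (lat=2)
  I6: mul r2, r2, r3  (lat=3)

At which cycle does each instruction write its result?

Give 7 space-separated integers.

I0 mul r1: issue@1 deps=(None,None) exec_start@1 write@2
I1 add r1: issue@2 deps=(None,None) exec_start@2 write@4
I2 mul r2: issue@3 deps=(1,None) exec_start@4 write@6
I3 add r2: issue@4 deps=(1,None) exec_start@4 write@5
I4 add r3: issue@5 deps=(3,None) exec_start@5 write@6
I5 add r3: issue@6 deps=(3,None) exec_start@6 write@8
I6 mul r2: issue@7 deps=(3,5) exec_start@8 write@11

Answer: 2 4 6 5 6 8 11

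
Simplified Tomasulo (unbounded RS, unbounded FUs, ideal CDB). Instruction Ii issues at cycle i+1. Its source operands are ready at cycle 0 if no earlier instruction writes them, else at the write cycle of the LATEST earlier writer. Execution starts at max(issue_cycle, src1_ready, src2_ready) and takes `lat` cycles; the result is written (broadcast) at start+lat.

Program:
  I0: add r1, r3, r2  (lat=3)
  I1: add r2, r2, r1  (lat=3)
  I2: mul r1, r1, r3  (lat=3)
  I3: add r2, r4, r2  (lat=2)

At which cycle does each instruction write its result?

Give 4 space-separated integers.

I0 add r1: issue@1 deps=(None,None) exec_start@1 write@4
I1 add r2: issue@2 deps=(None,0) exec_start@4 write@7
I2 mul r1: issue@3 deps=(0,None) exec_start@4 write@7
I3 add r2: issue@4 deps=(None,1) exec_start@7 write@9

Answer: 4 7 7 9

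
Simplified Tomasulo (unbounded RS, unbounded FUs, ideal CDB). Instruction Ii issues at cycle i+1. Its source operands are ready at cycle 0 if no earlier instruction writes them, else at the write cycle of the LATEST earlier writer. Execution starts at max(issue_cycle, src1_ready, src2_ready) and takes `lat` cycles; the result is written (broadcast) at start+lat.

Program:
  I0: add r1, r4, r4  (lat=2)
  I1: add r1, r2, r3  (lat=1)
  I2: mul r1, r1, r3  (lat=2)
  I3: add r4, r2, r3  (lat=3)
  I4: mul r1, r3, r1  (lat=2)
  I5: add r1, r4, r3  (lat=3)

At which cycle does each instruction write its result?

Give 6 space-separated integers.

I0 add r1: issue@1 deps=(None,None) exec_start@1 write@3
I1 add r1: issue@2 deps=(None,None) exec_start@2 write@3
I2 mul r1: issue@3 deps=(1,None) exec_start@3 write@5
I3 add r4: issue@4 deps=(None,None) exec_start@4 write@7
I4 mul r1: issue@5 deps=(None,2) exec_start@5 write@7
I5 add r1: issue@6 deps=(3,None) exec_start@7 write@10

Answer: 3 3 5 7 7 10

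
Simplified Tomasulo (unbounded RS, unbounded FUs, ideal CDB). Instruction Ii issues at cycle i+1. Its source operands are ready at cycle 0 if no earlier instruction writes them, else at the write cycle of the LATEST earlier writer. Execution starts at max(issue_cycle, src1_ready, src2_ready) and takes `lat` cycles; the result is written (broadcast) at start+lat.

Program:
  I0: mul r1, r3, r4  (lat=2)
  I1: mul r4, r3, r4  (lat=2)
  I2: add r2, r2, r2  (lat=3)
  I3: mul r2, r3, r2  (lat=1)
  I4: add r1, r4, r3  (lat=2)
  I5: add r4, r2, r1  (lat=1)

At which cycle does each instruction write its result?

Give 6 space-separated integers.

I0 mul r1: issue@1 deps=(None,None) exec_start@1 write@3
I1 mul r4: issue@2 deps=(None,None) exec_start@2 write@4
I2 add r2: issue@3 deps=(None,None) exec_start@3 write@6
I3 mul r2: issue@4 deps=(None,2) exec_start@6 write@7
I4 add r1: issue@5 deps=(1,None) exec_start@5 write@7
I5 add r4: issue@6 deps=(3,4) exec_start@7 write@8

Answer: 3 4 6 7 7 8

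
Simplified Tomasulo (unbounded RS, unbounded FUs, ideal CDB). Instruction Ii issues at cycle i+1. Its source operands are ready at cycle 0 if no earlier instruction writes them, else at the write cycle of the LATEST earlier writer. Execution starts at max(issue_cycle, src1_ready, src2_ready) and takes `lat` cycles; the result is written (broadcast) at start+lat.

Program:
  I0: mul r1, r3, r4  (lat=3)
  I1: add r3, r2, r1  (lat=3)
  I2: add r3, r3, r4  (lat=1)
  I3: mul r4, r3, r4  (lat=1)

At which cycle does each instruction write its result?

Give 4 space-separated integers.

Answer: 4 7 8 9

Derivation:
I0 mul r1: issue@1 deps=(None,None) exec_start@1 write@4
I1 add r3: issue@2 deps=(None,0) exec_start@4 write@7
I2 add r3: issue@3 deps=(1,None) exec_start@7 write@8
I3 mul r4: issue@4 deps=(2,None) exec_start@8 write@9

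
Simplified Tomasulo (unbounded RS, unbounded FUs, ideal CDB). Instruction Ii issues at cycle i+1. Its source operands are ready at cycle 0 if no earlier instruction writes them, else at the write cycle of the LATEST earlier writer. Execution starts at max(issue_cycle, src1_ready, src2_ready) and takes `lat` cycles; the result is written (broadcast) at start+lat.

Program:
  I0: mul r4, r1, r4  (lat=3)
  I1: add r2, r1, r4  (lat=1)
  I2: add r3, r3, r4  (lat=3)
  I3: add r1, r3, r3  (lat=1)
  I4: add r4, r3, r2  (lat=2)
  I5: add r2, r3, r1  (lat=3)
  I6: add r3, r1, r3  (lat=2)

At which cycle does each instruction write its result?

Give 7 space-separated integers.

Answer: 4 5 7 8 9 11 10

Derivation:
I0 mul r4: issue@1 deps=(None,None) exec_start@1 write@4
I1 add r2: issue@2 deps=(None,0) exec_start@4 write@5
I2 add r3: issue@3 deps=(None,0) exec_start@4 write@7
I3 add r1: issue@4 deps=(2,2) exec_start@7 write@8
I4 add r4: issue@5 deps=(2,1) exec_start@7 write@9
I5 add r2: issue@6 deps=(2,3) exec_start@8 write@11
I6 add r3: issue@7 deps=(3,2) exec_start@8 write@10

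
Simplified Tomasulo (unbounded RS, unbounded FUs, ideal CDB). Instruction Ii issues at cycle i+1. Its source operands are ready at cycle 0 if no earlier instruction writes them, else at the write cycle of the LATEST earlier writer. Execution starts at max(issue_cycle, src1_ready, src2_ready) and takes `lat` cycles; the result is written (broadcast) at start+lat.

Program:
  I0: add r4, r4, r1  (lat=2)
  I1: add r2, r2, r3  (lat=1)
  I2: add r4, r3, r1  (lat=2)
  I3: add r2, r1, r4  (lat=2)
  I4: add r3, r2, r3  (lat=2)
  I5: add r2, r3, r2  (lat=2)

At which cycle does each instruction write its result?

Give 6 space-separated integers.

Answer: 3 3 5 7 9 11

Derivation:
I0 add r4: issue@1 deps=(None,None) exec_start@1 write@3
I1 add r2: issue@2 deps=(None,None) exec_start@2 write@3
I2 add r4: issue@3 deps=(None,None) exec_start@3 write@5
I3 add r2: issue@4 deps=(None,2) exec_start@5 write@7
I4 add r3: issue@5 deps=(3,None) exec_start@7 write@9
I5 add r2: issue@6 deps=(4,3) exec_start@9 write@11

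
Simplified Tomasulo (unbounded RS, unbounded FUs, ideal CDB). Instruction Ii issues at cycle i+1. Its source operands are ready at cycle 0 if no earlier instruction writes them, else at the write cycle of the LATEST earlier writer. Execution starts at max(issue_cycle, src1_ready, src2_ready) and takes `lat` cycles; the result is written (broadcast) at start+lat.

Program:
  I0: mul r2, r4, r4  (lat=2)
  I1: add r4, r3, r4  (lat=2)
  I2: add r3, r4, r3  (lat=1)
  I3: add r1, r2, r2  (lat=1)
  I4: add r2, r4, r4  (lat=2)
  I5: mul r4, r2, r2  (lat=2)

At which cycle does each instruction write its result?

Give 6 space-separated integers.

I0 mul r2: issue@1 deps=(None,None) exec_start@1 write@3
I1 add r4: issue@2 deps=(None,None) exec_start@2 write@4
I2 add r3: issue@3 deps=(1,None) exec_start@4 write@5
I3 add r1: issue@4 deps=(0,0) exec_start@4 write@5
I4 add r2: issue@5 deps=(1,1) exec_start@5 write@7
I5 mul r4: issue@6 deps=(4,4) exec_start@7 write@9

Answer: 3 4 5 5 7 9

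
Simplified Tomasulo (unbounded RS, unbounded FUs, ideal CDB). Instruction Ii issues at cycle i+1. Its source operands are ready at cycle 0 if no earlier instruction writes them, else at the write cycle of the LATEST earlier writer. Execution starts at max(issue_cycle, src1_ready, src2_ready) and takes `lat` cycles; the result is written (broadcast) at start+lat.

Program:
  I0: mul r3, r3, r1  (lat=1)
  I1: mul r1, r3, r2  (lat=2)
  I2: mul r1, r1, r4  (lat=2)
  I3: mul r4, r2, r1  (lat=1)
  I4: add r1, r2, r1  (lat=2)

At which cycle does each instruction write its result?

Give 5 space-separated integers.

I0 mul r3: issue@1 deps=(None,None) exec_start@1 write@2
I1 mul r1: issue@2 deps=(0,None) exec_start@2 write@4
I2 mul r1: issue@3 deps=(1,None) exec_start@4 write@6
I3 mul r4: issue@4 deps=(None,2) exec_start@6 write@7
I4 add r1: issue@5 deps=(None,2) exec_start@6 write@8

Answer: 2 4 6 7 8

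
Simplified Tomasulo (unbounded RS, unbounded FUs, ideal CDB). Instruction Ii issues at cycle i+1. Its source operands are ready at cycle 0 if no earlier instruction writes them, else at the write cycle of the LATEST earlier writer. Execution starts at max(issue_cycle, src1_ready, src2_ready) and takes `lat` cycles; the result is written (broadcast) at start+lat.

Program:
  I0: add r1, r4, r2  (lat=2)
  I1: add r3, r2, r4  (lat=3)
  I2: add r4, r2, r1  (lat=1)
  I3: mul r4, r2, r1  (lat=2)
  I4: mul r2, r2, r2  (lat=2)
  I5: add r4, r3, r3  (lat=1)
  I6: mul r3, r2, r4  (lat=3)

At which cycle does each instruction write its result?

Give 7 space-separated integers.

Answer: 3 5 4 6 7 7 10

Derivation:
I0 add r1: issue@1 deps=(None,None) exec_start@1 write@3
I1 add r3: issue@2 deps=(None,None) exec_start@2 write@5
I2 add r4: issue@3 deps=(None,0) exec_start@3 write@4
I3 mul r4: issue@4 deps=(None,0) exec_start@4 write@6
I4 mul r2: issue@5 deps=(None,None) exec_start@5 write@7
I5 add r4: issue@6 deps=(1,1) exec_start@6 write@7
I6 mul r3: issue@7 deps=(4,5) exec_start@7 write@10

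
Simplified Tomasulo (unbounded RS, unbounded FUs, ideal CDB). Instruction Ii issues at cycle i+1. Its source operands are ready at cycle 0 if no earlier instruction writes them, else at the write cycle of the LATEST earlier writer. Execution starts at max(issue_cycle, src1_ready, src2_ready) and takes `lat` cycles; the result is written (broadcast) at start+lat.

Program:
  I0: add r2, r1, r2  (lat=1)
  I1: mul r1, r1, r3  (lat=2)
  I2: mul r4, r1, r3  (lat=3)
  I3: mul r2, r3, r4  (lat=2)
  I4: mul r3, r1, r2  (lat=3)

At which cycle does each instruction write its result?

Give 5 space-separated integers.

Answer: 2 4 7 9 12

Derivation:
I0 add r2: issue@1 deps=(None,None) exec_start@1 write@2
I1 mul r1: issue@2 deps=(None,None) exec_start@2 write@4
I2 mul r4: issue@3 deps=(1,None) exec_start@4 write@7
I3 mul r2: issue@4 deps=(None,2) exec_start@7 write@9
I4 mul r3: issue@5 deps=(1,3) exec_start@9 write@12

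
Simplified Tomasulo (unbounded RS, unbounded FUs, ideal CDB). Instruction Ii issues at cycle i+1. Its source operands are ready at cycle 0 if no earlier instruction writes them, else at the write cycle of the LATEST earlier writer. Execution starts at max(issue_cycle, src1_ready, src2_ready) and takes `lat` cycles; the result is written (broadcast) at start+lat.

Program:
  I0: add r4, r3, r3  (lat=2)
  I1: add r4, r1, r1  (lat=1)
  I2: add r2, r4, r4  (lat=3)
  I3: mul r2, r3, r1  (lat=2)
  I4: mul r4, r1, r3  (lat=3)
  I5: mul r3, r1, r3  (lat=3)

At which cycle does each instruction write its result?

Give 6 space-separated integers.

I0 add r4: issue@1 deps=(None,None) exec_start@1 write@3
I1 add r4: issue@2 deps=(None,None) exec_start@2 write@3
I2 add r2: issue@3 deps=(1,1) exec_start@3 write@6
I3 mul r2: issue@4 deps=(None,None) exec_start@4 write@6
I4 mul r4: issue@5 deps=(None,None) exec_start@5 write@8
I5 mul r3: issue@6 deps=(None,None) exec_start@6 write@9

Answer: 3 3 6 6 8 9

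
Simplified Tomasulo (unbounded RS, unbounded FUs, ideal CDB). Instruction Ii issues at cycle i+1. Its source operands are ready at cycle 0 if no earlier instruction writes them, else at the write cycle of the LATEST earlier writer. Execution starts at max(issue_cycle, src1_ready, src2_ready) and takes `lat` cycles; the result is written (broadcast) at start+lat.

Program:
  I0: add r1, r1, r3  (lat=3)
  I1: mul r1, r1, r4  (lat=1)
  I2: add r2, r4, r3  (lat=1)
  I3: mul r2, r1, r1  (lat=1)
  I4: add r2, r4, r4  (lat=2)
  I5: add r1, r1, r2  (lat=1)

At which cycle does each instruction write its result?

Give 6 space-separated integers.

I0 add r1: issue@1 deps=(None,None) exec_start@1 write@4
I1 mul r1: issue@2 deps=(0,None) exec_start@4 write@5
I2 add r2: issue@3 deps=(None,None) exec_start@3 write@4
I3 mul r2: issue@4 deps=(1,1) exec_start@5 write@6
I4 add r2: issue@5 deps=(None,None) exec_start@5 write@7
I5 add r1: issue@6 deps=(1,4) exec_start@7 write@8

Answer: 4 5 4 6 7 8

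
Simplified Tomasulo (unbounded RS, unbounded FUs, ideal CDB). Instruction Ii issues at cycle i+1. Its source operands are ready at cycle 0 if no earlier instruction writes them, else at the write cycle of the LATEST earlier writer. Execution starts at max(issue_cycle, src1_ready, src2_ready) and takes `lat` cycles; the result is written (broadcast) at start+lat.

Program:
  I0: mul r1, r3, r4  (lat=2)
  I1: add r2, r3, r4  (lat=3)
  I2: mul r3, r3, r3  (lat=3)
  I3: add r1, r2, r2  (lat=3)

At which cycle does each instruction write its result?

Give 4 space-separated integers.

Answer: 3 5 6 8

Derivation:
I0 mul r1: issue@1 deps=(None,None) exec_start@1 write@3
I1 add r2: issue@2 deps=(None,None) exec_start@2 write@5
I2 mul r3: issue@3 deps=(None,None) exec_start@3 write@6
I3 add r1: issue@4 deps=(1,1) exec_start@5 write@8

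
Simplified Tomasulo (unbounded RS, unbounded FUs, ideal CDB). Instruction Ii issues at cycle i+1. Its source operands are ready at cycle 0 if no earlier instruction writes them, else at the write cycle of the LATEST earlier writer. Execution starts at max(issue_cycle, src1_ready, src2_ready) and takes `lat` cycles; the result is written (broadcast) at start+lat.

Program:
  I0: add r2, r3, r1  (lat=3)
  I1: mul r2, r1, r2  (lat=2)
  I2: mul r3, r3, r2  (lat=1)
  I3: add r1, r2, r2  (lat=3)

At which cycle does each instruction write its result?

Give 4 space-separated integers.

Answer: 4 6 7 9

Derivation:
I0 add r2: issue@1 deps=(None,None) exec_start@1 write@4
I1 mul r2: issue@2 deps=(None,0) exec_start@4 write@6
I2 mul r3: issue@3 deps=(None,1) exec_start@6 write@7
I3 add r1: issue@4 deps=(1,1) exec_start@6 write@9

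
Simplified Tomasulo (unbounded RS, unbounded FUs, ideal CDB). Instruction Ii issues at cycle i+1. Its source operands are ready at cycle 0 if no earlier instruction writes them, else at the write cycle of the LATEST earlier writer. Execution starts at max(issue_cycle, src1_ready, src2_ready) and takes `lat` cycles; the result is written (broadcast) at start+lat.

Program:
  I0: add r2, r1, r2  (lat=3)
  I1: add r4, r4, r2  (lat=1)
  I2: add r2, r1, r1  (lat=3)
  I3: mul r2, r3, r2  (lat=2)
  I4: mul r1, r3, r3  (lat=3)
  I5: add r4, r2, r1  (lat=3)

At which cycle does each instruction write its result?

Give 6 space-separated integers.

I0 add r2: issue@1 deps=(None,None) exec_start@1 write@4
I1 add r4: issue@2 deps=(None,0) exec_start@4 write@5
I2 add r2: issue@3 deps=(None,None) exec_start@3 write@6
I3 mul r2: issue@4 deps=(None,2) exec_start@6 write@8
I4 mul r1: issue@5 deps=(None,None) exec_start@5 write@8
I5 add r4: issue@6 deps=(3,4) exec_start@8 write@11

Answer: 4 5 6 8 8 11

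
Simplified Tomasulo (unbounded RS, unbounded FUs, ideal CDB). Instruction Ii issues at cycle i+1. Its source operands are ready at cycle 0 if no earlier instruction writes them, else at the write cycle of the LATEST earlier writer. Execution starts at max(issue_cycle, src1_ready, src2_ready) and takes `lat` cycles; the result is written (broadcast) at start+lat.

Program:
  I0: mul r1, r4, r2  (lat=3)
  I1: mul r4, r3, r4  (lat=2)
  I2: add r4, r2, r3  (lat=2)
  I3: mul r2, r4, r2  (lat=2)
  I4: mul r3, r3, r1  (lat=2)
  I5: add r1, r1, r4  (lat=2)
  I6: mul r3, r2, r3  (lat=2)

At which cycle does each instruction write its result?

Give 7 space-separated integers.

Answer: 4 4 5 7 7 8 9

Derivation:
I0 mul r1: issue@1 deps=(None,None) exec_start@1 write@4
I1 mul r4: issue@2 deps=(None,None) exec_start@2 write@4
I2 add r4: issue@3 deps=(None,None) exec_start@3 write@5
I3 mul r2: issue@4 deps=(2,None) exec_start@5 write@7
I4 mul r3: issue@5 deps=(None,0) exec_start@5 write@7
I5 add r1: issue@6 deps=(0,2) exec_start@6 write@8
I6 mul r3: issue@7 deps=(3,4) exec_start@7 write@9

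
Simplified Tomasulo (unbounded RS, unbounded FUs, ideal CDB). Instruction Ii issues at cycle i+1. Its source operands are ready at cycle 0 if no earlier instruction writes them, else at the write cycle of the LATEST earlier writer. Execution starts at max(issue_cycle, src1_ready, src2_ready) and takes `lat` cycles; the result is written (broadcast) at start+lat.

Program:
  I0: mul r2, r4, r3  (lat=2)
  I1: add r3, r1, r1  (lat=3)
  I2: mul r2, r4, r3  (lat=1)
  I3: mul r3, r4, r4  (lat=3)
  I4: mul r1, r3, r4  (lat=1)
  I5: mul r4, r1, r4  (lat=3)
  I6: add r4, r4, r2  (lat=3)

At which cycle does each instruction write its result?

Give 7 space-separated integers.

Answer: 3 5 6 7 8 11 14

Derivation:
I0 mul r2: issue@1 deps=(None,None) exec_start@1 write@3
I1 add r3: issue@2 deps=(None,None) exec_start@2 write@5
I2 mul r2: issue@3 deps=(None,1) exec_start@5 write@6
I3 mul r3: issue@4 deps=(None,None) exec_start@4 write@7
I4 mul r1: issue@5 deps=(3,None) exec_start@7 write@8
I5 mul r4: issue@6 deps=(4,None) exec_start@8 write@11
I6 add r4: issue@7 deps=(5,2) exec_start@11 write@14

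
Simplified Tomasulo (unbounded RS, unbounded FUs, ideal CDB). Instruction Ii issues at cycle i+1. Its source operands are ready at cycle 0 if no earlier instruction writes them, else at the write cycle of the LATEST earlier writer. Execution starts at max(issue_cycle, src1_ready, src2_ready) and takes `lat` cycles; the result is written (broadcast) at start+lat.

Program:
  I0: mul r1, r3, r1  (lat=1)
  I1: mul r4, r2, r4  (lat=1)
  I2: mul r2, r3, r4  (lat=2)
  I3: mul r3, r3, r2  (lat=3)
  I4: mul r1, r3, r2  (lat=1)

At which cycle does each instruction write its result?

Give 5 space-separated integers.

I0 mul r1: issue@1 deps=(None,None) exec_start@1 write@2
I1 mul r4: issue@2 deps=(None,None) exec_start@2 write@3
I2 mul r2: issue@3 deps=(None,1) exec_start@3 write@5
I3 mul r3: issue@4 deps=(None,2) exec_start@5 write@8
I4 mul r1: issue@5 deps=(3,2) exec_start@8 write@9

Answer: 2 3 5 8 9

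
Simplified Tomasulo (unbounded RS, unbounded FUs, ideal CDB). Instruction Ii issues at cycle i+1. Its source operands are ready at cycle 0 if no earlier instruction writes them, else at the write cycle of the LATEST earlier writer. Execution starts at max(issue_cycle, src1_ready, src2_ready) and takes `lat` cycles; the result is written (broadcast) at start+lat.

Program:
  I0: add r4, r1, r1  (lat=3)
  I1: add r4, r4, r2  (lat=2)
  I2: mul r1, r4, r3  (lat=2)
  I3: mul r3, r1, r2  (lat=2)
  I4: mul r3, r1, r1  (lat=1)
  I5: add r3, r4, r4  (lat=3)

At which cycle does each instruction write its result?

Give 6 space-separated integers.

Answer: 4 6 8 10 9 9

Derivation:
I0 add r4: issue@1 deps=(None,None) exec_start@1 write@4
I1 add r4: issue@2 deps=(0,None) exec_start@4 write@6
I2 mul r1: issue@3 deps=(1,None) exec_start@6 write@8
I3 mul r3: issue@4 deps=(2,None) exec_start@8 write@10
I4 mul r3: issue@5 deps=(2,2) exec_start@8 write@9
I5 add r3: issue@6 deps=(1,1) exec_start@6 write@9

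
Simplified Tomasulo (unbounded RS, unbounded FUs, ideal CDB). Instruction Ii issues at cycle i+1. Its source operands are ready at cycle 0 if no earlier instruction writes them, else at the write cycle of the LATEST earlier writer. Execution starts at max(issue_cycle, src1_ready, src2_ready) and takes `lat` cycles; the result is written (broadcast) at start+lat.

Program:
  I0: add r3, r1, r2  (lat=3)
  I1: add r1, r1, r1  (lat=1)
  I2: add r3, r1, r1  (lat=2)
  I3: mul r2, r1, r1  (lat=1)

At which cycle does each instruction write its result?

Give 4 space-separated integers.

Answer: 4 3 5 5

Derivation:
I0 add r3: issue@1 deps=(None,None) exec_start@1 write@4
I1 add r1: issue@2 deps=(None,None) exec_start@2 write@3
I2 add r3: issue@3 deps=(1,1) exec_start@3 write@5
I3 mul r2: issue@4 deps=(1,1) exec_start@4 write@5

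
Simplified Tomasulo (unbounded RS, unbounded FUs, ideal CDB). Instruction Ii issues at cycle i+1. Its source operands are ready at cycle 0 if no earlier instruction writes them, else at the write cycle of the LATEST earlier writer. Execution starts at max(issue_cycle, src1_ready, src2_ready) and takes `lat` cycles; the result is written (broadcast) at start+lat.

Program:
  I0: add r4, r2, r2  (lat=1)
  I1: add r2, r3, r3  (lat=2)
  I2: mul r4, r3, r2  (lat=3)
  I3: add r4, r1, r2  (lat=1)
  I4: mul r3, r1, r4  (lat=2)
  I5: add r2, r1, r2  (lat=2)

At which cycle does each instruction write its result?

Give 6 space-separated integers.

Answer: 2 4 7 5 7 8

Derivation:
I0 add r4: issue@1 deps=(None,None) exec_start@1 write@2
I1 add r2: issue@2 deps=(None,None) exec_start@2 write@4
I2 mul r4: issue@3 deps=(None,1) exec_start@4 write@7
I3 add r4: issue@4 deps=(None,1) exec_start@4 write@5
I4 mul r3: issue@5 deps=(None,3) exec_start@5 write@7
I5 add r2: issue@6 deps=(None,1) exec_start@6 write@8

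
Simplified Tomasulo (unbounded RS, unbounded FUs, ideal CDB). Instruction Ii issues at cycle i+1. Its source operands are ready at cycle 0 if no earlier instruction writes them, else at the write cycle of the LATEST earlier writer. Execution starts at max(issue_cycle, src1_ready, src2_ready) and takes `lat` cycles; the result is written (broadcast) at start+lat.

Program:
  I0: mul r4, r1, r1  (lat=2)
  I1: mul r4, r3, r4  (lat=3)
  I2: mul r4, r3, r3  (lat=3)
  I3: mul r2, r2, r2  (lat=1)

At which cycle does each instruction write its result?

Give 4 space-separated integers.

Answer: 3 6 6 5

Derivation:
I0 mul r4: issue@1 deps=(None,None) exec_start@1 write@3
I1 mul r4: issue@2 deps=(None,0) exec_start@3 write@6
I2 mul r4: issue@3 deps=(None,None) exec_start@3 write@6
I3 mul r2: issue@4 deps=(None,None) exec_start@4 write@5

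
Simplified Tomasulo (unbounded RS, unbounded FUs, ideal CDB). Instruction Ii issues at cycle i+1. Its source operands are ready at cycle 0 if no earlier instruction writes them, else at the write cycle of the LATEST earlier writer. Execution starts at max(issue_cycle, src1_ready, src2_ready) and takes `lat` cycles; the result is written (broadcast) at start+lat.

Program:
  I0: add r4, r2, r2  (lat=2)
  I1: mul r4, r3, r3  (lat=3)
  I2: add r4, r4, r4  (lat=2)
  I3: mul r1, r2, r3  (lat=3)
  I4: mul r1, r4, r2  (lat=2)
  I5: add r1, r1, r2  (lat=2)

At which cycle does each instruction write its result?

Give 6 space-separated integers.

I0 add r4: issue@1 deps=(None,None) exec_start@1 write@3
I1 mul r4: issue@2 deps=(None,None) exec_start@2 write@5
I2 add r4: issue@3 deps=(1,1) exec_start@5 write@7
I3 mul r1: issue@4 deps=(None,None) exec_start@4 write@7
I4 mul r1: issue@5 deps=(2,None) exec_start@7 write@9
I5 add r1: issue@6 deps=(4,None) exec_start@9 write@11

Answer: 3 5 7 7 9 11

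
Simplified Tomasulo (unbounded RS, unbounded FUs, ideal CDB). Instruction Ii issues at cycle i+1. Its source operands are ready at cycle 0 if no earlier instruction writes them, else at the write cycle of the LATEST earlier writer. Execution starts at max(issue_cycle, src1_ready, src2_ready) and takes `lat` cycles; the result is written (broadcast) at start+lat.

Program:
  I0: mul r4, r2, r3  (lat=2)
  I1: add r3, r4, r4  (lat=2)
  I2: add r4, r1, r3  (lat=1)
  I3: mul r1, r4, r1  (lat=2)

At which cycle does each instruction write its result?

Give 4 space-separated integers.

I0 mul r4: issue@1 deps=(None,None) exec_start@1 write@3
I1 add r3: issue@2 deps=(0,0) exec_start@3 write@5
I2 add r4: issue@3 deps=(None,1) exec_start@5 write@6
I3 mul r1: issue@4 deps=(2,None) exec_start@6 write@8

Answer: 3 5 6 8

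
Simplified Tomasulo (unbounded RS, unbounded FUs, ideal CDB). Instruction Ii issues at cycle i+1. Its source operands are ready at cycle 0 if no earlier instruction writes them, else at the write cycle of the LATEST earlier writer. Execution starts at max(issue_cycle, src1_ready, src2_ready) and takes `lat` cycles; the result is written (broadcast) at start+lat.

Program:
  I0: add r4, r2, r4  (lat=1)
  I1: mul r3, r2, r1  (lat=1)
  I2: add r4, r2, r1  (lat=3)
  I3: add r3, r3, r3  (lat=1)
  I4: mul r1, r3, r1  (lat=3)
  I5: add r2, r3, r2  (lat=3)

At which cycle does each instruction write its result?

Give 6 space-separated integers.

I0 add r4: issue@1 deps=(None,None) exec_start@1 write@2
I1 mul r3: issue@2 deps=(None,None) exec_start@2 write@3
I2 add r4: issue@3 deps=(None,None) exec_start@3 write@6
I3 add r3: issue@4 deps=(1,1) exec_start@4 write@5
I4 mul r1: issue@5 deps=(3,None) exec_start@5 write@8
I5 add r2: issue@6 deps=(3,None) exec_start@6 write@9

Answer: 2 3 6 5 8 9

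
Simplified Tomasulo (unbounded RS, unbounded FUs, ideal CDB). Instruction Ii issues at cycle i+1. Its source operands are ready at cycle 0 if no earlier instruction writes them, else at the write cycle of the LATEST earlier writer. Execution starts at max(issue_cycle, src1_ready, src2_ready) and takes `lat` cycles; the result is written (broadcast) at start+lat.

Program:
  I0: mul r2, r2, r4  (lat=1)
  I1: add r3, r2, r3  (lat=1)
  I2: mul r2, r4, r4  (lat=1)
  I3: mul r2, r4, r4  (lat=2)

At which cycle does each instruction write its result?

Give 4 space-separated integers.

Answer: 2 3 4 6

Derivation:
I0 mul r2: issue@1 deps=(None,None) exec_start@1 write@2
I1 add r3: issue@2 deps=(0,None) exec_start@2 write@3
I2 mul r2: issue@3 deps=(None,None) exec_start@3 write@4
I3 mul r2: issue@4 deps=(None,None) exec_start@4 write@6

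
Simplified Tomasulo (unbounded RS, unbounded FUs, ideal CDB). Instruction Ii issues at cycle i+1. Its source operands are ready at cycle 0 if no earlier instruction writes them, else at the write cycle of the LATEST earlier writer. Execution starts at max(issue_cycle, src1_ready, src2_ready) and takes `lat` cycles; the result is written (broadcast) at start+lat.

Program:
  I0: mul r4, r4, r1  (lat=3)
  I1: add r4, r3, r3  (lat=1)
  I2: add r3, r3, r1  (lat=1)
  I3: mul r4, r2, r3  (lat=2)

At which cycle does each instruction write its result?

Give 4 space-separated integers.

I0 mul r4: issue@1 deps=(None,None) exec_start@1 write@4
I1 add r4: issue@2 deps=(None,None) exec_start@2 write@3
I2 add r3: issue@3 deps=(None,None) exec_start@3 write@4
I3 mul r4: issue@4 deps=(None,2) exec_start@4 write@6

Answer: 4 3 4 6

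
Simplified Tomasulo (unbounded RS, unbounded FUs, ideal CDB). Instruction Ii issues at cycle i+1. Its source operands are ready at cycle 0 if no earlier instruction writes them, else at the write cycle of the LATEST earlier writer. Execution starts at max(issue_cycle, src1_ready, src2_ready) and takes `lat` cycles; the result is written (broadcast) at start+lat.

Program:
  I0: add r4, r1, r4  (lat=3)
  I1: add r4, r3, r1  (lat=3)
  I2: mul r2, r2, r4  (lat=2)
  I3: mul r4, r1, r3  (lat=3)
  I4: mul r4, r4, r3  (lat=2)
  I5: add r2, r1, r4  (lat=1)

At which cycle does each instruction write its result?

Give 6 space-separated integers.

Answer: 4 5 7 7 9 10

Derivation:
I0 add r4: issue@1 deps=(None,None) exec_start@1 write@4
I1 add r4: issue@2 deps=(None,None) exec_start@2 write@5
I2 mul r2: issue@3 deps=(None,1) exec_start@5 write@7
I3 mul r4: issue@4 deps=(None,None) exec_start@4 write@7
I4 mul r4: issue@5 deps=(3,None) exec_start@7 write@9
I5 add r2: issue@6 deps=(None,4) exec_start@9 write@10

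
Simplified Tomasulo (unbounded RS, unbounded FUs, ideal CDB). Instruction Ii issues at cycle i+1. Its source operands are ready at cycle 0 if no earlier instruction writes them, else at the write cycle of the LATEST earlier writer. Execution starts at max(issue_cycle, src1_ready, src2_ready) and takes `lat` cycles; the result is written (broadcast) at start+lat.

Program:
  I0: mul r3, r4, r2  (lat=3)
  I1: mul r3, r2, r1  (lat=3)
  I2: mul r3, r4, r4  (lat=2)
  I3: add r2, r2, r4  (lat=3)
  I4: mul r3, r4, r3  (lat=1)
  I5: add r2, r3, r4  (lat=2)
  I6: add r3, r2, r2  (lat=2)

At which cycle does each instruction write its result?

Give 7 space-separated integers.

I0 mul r3: issue@1 deps=(None,None) exec_start@1 write@4
I1 mul r3: issue@2 deps=(None,None) exec_start@2 write@5
I2 mul r3: issue@3 deps=(None,None) exec_start@3 write@5
I3 add r2: issue@4 deps=(None,None) exec_start@4 write@7
I4 mul r3: issue@5 deps=(None,2) exec_start@5 write@6
I5 add r2: issue@6 deps=(4,None) exec_start@6 write@8
I6 add r3: issue@7 deps=(5,5) exec_start@8 write@10

Answer: 4 5 5 7 6 8 10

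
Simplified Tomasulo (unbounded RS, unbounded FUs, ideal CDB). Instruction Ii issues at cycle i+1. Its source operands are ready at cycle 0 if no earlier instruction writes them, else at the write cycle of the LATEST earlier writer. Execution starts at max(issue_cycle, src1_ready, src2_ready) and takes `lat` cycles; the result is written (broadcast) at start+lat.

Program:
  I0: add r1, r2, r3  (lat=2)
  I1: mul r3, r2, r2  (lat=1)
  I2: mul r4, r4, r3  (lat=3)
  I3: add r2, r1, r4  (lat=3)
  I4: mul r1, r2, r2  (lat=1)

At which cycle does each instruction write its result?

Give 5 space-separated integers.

Answer: 3 3 6 9 10

Derivation:
I0 add r1: issue@1 deps=(None,None) exec_start@1 write@3
I1 mul r3: issue@2 deps=(None,None) exec_start@2 write@3
I2 mul r4: issue@3 deps=(None,1) exec_start@3 write@6
I3 add r2: issue@4 deps=(0,2) exec_start@6 write@9
I4 mul r1: issue@5 deps=(3,3) exec_start@9 write@10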